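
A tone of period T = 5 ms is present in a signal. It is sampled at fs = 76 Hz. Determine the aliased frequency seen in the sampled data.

T = 5 ms → f = 1/T = 200 Hz.
200 Hz mod fs = 48 Hz.
48 Hz > fs/2 = 38 Hz, folds to fs − 48 Hz = 28 Hz.

28 Hz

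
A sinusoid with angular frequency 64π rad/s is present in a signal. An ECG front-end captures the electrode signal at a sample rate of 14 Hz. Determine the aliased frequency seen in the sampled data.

4 Hz

ω = 64π rad/s → f = ω/(2π) = 32 Hz.
32 Hz mod fs = 4 Hz.
4 Hz ≤ fs/2 = 7 Hz, appears at 4 Hz.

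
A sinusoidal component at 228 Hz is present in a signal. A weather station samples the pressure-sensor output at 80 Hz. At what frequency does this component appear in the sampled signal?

228 Hz mod fs = 68 Hz.
68 Hz > fs/2 = 40 Hz, folds to fs − 68 Hz = 12 Hz.

12 Hz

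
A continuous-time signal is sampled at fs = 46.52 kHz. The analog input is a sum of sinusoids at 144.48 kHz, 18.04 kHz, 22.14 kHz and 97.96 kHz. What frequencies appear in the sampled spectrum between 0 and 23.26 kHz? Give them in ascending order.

4.92 kHz, 18.04 kHz, 22.14 kHz

fs/2 = 23.26 kHz.
144.48 kHz mod fs = 4.92 kHz.
4.92 kHz ≤ fs/2 = 23.26 kHz, appears at 4.92 kHz.
18.04 kHz ≤ fs/2 = 23.26 kHz, passes unchanged.
22.14 kHz ≤ fs/2 = 23.26 kHz, passes unchanged.
97.96 kHz mod fs = 4.92 kHz.
4.92 kHz ≤ fs/2 = 23.26 kHz, appears at 4.92 kHz.
Distinct values: {4.92 kHz, 18.04 kHz, 22.14 kHz}.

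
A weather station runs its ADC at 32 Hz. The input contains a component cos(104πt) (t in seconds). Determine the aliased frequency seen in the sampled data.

ω = 104π rad/s → f = ω/(2π) = 52 Hz.
52 Hz mod fs = 20 Hz.
20 Hz > fs/2 = 16 Hz, folds to fs − 20 Hz = 12 Hz.

12 Hz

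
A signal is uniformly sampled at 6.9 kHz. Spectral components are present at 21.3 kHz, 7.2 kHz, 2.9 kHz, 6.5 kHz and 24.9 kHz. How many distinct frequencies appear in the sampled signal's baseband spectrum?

5

fs/2 = 3.45 kHz.
21.3 kHz mod fs = 0.6 kHz.
0.6 kHz ≤ fs/2 = 3.45 kHz, appears at 0.6 kHz.
7.2 kHz mod fs = 0.3 kHz.
0.3 kHz ≤ fs/2 = 3.45 kHz, appears at 0.3 kHz.
2.9 kHz ≤ fs/2 = 3.45 kHz, passes unchanged.
6.5 kHz > fs/2 = 3.45 kHz, folds to fs − 6.5 kHz = 0.4 kHz.
24.9 kHz mod fs = 4.2 kHz.
4.2 kHz > fs/2 = 3.45 kHz, folds to fs − 4.2 kHz = 2.7 kHz.
Distinct values: {0.3 kHz, 0.4 kHz, 0.6 kHz, 2.7 kHz, 2.9 kHz} → 5.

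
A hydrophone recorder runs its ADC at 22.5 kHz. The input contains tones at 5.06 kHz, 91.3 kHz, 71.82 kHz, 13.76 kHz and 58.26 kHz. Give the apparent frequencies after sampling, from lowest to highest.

fs/2 = 11.25 kHz.
5.06 kHz ≤ fs/2 = 11.25 kHz, passes unchanged.
91.3 kHz mod fs = 1.3 kHz.
1.3 kHz ≤ fs/2 = 11.25 kHz, appears at 1.3 kHz.
71.82 kHz mod fs = 4.32 kHz.
4.32 kHz ≤ fs/2 = 11.25 kHz, appears at 4.32 kHz.
13.76 kHz > fs/2 = 11.25 kHz, folds to fs − 13.76 kHz = 8.74 kHz.
58.26 kHz mod fs = 13.26 kHz.
13.26 kHz > fs/2 = 11.25 kHz, folds to fs − 13.26 kHz = 9.24 kHz.
Distinct values: {1.3 kHz, 4.32 kHz, 5.06 kHz, 8.74 kHz, 9.24 kHz}.

1.3 kHz, 4.32 kHz, 5.06 kHz, 8.74 kHz, 9.24 kHz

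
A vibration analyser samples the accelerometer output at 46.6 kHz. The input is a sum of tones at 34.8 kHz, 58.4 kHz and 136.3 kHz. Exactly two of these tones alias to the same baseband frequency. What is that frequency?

11.8 kHz

fs/2 = 23.3 kHz.
34.8 kHz > fs/2 = 23.3 kHz, folds to fs − 34.8 kHz = 11.8 kHz.
58.4 kHz mod fs = 11.8 kHz.
11.8 kHz ≤ fs/2 = 23.3 kHz, appears at 11.8 kHz.
136.3 kHz mod fs = 43.1 kHz.
43.1 kHz > fs/2 = 23.3 kHz, folds to fs − 43.1 kHz = 3.5 kHz.
34.8 kHz and 58.4 kHz both map to 11.8 kHz.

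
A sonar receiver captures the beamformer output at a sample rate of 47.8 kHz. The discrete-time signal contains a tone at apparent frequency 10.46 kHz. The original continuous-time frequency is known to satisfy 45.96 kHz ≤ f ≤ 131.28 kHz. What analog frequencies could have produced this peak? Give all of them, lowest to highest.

58.26 kHz, 85.14 kHz, 106.06 kHz

Frequencies that alias to 10.46 kHz are k·fs ± 10.46 kHz for integer k ≥ 0.
k=0: 10.46 kHz.
k=1: 37.34 kHz, 58.26 kHz.
k=2: 85.14 kHz, 106.06 kHz.
k=3: 132.94 kHz, 153.86 kHz.
Within [45.96 kHz, 131.28 kHz]: 58.26 kHz, 85.14 kHz, 106.06 kHz.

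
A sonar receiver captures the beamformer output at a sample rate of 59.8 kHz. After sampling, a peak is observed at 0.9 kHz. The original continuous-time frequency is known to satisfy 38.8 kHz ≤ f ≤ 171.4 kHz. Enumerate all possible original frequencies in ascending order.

58.9 kHz, 60.7 kHz, 118.7 kHz, 120.5 kHz

Frequencies that alias to 0.9 kHz are k·fs ± 0.9 kHz for integer k ≥ 0.
k=0: 0.9 kHz.
k=1: 58.9 kHz, 60.7 kHz.
k=2: 118.7 kHz, 120.5 kHz.
k=3: 178.5 kHz, 180.3 kHz.
Within [38.8 kHz, 171.4 kHz]: 58.9 kHz, 60.7 kHz, 118.7 kHz, 120.5 kHz.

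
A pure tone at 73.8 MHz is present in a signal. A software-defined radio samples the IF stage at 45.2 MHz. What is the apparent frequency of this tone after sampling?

73.8 MHz mod fs = 28.6 MHz.
28.6 MHz > fs/2 = 22.6 MHz, folds to fs − 28.6 MHz = 16.6 MHz.

16.6 MHz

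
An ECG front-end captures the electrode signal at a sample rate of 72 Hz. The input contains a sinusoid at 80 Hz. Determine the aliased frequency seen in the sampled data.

80 Hz mod fs = 8 Hz.
8 Hz ≤ fs/2 = 36 Hz, appears at 8 Hz.

8 Hz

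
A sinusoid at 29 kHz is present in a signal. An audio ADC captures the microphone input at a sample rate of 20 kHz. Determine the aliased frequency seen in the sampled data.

29 kHz mod fs = 9 kHz.
9 kHz ≤ fs/2 = 10 kHz, appears at 9 kHz.

9 kHz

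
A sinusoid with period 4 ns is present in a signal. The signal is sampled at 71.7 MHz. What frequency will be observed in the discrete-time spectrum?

T = 4 ns → f = 1/T = 250 MHz.
250 MHz mod fs = 34.9 MHz.
34.9 MHz ≤ fs/2 = 35.85 MHz, appears at 34.9 MHz.

34.9 MHz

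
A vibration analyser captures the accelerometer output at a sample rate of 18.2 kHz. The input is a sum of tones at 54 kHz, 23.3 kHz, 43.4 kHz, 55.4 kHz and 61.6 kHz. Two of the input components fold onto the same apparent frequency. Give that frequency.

fs/2 = 9.1 kHz.
54 kHz mod fs = 17.6 kHz.
17.6 kHz > fs/2 = 9.1 kHz, folds to fs − 17.6 kHz = 0.6 kHz.
23.3 kHz mod fs = 5.1 kHz.
5.1 kHz ≤ fs/2 = 9.1 kHz, appears at 5.1 kHz.
43.4 kHz mod fs = 7 kHz.
7 kHz ≤ fs/2 = 9.1 kHz, appears at 7 kHz.
55.4 kHz mod fs = 0.8 kHz.
0.8 kHz ≤ fs/2 = 9.1 kHz, appears at 0.8 kHz.
61.6 kHz mod fs = 7 kHz.
7 kHz ≤ fs/2 = 9.1 kHz, appears at 7 kHz.
43.4 kHz and 61.6 kHz both map to 7 kHz.

7 kHz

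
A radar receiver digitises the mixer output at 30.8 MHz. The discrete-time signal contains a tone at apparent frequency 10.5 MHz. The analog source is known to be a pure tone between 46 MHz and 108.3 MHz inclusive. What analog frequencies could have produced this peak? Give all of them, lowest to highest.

Frequencies that alias to 10.5 MHz are k·fs ± 10.5 MHz for integer k ≥ 0.
k=0: 10.5 MHz.
k=1: 20.3 MHz, 41.3 MHz.
k=2: 51.1 MHz, 72.1 MHz.
k=3: 81.9 MHz, 102.9 MHz.
k=4: 112.7 MHz, 133.7 MHz.
Within [46 MHz, 108.3 MHz]: 51.1 MHz, 72.1 MHz, 81.9 MHz, 102.9 MHz.

51.1 MHz, 72.1 MHz, 81.9 MHz, 102.9 MHz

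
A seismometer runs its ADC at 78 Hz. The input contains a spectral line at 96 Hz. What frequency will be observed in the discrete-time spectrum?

96 Hz mod fs = 18 Hz.
18 Hz ≤ fs/2 = 39 Hz, appears at 18 Hz.

18 Hz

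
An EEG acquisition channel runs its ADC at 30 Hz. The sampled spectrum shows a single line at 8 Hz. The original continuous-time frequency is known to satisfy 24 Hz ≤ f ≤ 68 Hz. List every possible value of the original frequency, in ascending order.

Frequencies that alias to 8 Hz are k·fs ± 8 Hz for integer k ≥ 0.
k=0: 8 Hz.
k=1: 22 Hz, 38 Hz.
k=2: 52 Hz, 68 Hz.
k=3: 82 Hz, 98 Hz.
Within [24 Hz, 68 Hz]: 38 Hz, 52 Hz, 68 Hz.

38 Hz, 52 Hz, 68 Hz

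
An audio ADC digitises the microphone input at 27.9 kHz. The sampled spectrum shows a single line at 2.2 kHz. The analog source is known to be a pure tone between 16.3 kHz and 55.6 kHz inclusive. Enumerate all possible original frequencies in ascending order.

25.7 kHz, 30.1 kHz, 53.6 kHz

Frequencies that alias to 2.2 kHz are k·fs ± 2.2 kHz for integer k ≥ 0.
k=0: 2.2 kHz.
k=1: 25.7 kHz, 30.1 kHz.
k=2: 53.6 kHz, 58 kHz.
k=3: 81.5 kHz, 85.9 kHz.
Within [16.3 kHz, 55.6 kHz]: 25.7 kHz, 30.1 kHz, 53.6 kHz.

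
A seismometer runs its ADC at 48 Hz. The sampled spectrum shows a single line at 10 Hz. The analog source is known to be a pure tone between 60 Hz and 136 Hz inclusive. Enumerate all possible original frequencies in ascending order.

Frequencies that alias to 10 Hz are k·fs ± 10 Hz for integer k ≥ 0.
k=0: 10 Hz.
k=1: 38 Hz, 58 Hz.
k=2: 86 Hz, 106 Hz.
k=3: 134 Hz, 154 Hz.
k=4: 182 Hz, 202 Hz.
Within [60 Hz, 136 Hz]: 86 Hz, 106 Hz, 134 Hz.

86 Hz, 106 Hz, 134 Hz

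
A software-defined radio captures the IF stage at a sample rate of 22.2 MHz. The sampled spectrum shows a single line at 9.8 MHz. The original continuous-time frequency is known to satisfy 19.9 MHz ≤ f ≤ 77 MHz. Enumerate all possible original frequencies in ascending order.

32 MHz, 34.6 MHz, 54.2 MHz, 56.8 MHz, 76.4 MHz

Frequencies that alias to 9.8 MHz are k·fs ± 9.8 MHz for integer k ≥ 0.
k=0: 9.8 MHz.
k=1: 12.4 MHz, 32 MHz.
k=2: 34.6 MHz, 54.2 MHz.
k=3: 56.8 MHz, 76.4 MHz.
k=4: 79 MHz, 98.6 MHz.
Within [19.9 MHz, 77 MHz]: 32 MHz, 34.6 MHz, 54.2 MHz, 56.8 MHz, 76.4 MHz.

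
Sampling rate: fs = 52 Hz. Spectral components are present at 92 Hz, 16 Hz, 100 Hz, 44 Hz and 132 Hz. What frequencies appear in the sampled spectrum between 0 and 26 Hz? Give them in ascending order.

4 Hz, 8 Hz, 12 Hz, 16 Hz, 24 Hz

fs/2 = 26 Hz.
92 Hz mod fs = 40 Hz.
40 Hz > fs/2 = 26 Hz, folds to fs − 40 Hz = 12 Hz.
16 Hz ≤ fs/2 = 26 Hz, passes unchanged.
100 Hz mod fs = 48 Hz.
48 Hz > fs/2 = 26 Hz, folds to fs − 48 Hz = 4 Hz.
44 Hz > fs/2 = 26 Hz, folds to fs − 44 Hz = 8 Hz.
132 Hz mod fs = 28 Hz.
28 Hz > fs/2 = 26 Hz, folds to fs − 28 Hz = 24 Hz.
Distinct values: {4 Hz, 8 Hz, 12 Hz, 16 Hz, 24 Hz}.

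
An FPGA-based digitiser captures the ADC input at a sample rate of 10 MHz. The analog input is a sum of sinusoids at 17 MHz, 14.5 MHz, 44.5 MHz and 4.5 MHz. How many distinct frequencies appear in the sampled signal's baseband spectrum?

fs/2 = 5 MHz.
17 MHz mod fs = 7 MHz.
7 MHz > fs/2 = 5 MHz, folds to fs − 7 MHz = 3 MHz.
14.5 MHz mod fs = 4.5 MHz.
4.5 MHz ≤ fs/2 = 5 MHz, appears at 4.5 MHz.
44.5 MHz mod fs = 4.5 MHz.
4.5 MHz ≤ fs/2 = 5 MHz, appears at 4.5 MHz.
4.5 MHz ≤ fs/2 = 5 MHz, passes unchanged.
Distinct values: {3 MHz, 4.5 MHz} → 2.

2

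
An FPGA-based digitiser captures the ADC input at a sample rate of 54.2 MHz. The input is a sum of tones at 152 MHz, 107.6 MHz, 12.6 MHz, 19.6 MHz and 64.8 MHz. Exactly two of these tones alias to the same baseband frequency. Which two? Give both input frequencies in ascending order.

fs/2 = 27.1 MHz.
152 MHz mod fs = 43.6 MHz.
43.6 MHz > fs/2 = 27.1 MHz, folds to fs − 43.6 MHz = 10.6 MHz.
107.6 MHz mod fs = 53.4 MHz.
53.4 MHz > fs/2 = 27.1 MHz, folds to fs − 53.4 MHz = 0.8 MHz.
12.6 MHz ≤ fs/2 = 27.1 MHz, passes unchanged.
19.6 MHz ≤ fs/2 = 27.1 MHz, passes unchanged.
64.8 MHz mod fs = 10.6 MHz.
10.6 MHz ≤ fs/2 = 27.1 MHz, appears at 10.6 MHz.
64.8 MHz and 152 MHz both map to 10.6 MHz.

64.8 MHz, 152 MHz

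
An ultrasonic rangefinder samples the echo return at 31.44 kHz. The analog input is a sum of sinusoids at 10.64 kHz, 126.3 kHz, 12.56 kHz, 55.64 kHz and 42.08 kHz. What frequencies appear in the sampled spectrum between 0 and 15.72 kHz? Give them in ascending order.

0.54 kHz, 7.24 kHz, 10.64 kHz, 12.56 kHz

fs/2 = 15.72 kHz.
10.64 kHz ≤ fs/2 = 15.72 kHz, passes unchanged.
126.3 kHz mod fs = 0.54 kHz.
0.54 kHz ≤ fs/2 = 15.72 kHz, appears at 0.54 kHz.
12.56 kHz ≤ fs/2 = 15.72 kHz, passes unchanged.
55.64 kHz mod fs = 24.2 kHz.
24.2 kHz > fs/2 = 15.72 kHz, folds to fs − 24.2 kHz = 7.24 kHz.
42.08 kHz mod fs = 10.64 kHz.
10.64 kHz ≤ fs/2 = 15.72 kHz, appears at 10.64 kHz.
Distinct values: {0.54 kHz, 7.24 kHz, 10.64 kHz, 12.56 kHz}.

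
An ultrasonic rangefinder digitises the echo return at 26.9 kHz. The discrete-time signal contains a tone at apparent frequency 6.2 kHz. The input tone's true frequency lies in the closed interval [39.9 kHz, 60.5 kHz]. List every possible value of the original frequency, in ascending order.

Frequencies that alias to 6.2 kHz are k·fs ± 6.2 kHz for integer k ≥ 0.
k=0: 6.2 kHz.
k=1: 20.7 kHz, 33.1 kHz.
k=2: 47.6 kHz, 60 kHz.
k=3: 74.5 kHz, 86.9 kHz.
Within [39.9 kHz, 60.5 kHz]: 47.6 kHz, 60 kHz.

47.6 kHz, 60 kHz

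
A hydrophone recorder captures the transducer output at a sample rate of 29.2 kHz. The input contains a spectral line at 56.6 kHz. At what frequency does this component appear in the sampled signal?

56.6 kHz mod fs = 27.4 kHz.
27.4 kHz > fs/2 = 14.6 kHz, folds to fs − 27.4 kHz = 1.8 kHz.

1.8 kHz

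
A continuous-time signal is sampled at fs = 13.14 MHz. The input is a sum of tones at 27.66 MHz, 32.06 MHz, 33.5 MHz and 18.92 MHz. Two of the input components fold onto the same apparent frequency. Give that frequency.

fs/2 = 6.57 MHz.
27.66 MHz mod fs = 1.38 MHz.
1.38 MHz ≤ fs/2 = 6.57 MHz, appears at 1.38 MHz.
32.06 MHz mod fs = 5.78 MHz.
5.78 MHz ≤ fs/2 = 6.57 MHz, appears at 5.78 MHz.
33.5 MHz mod fs = 7.22 MHz.
7.22 MHz > fs/2 = 6.57 MHz, folds to fs − 7.22 MHz = 5.92 MHz.
18.92 MHz mod fs = 5.78 MHz.
5.78 MHz ≤ fs/2 = 6.57 MHz, appears at 5.78 MHz.
18.92 MHz and 32.06 MHz both map to 5.78 MHz.

5.78 MHz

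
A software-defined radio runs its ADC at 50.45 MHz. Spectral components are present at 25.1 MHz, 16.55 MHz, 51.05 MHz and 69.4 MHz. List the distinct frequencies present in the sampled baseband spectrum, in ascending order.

0.6 MHz, 16.55 MHz, 18.95 MHz, 25.1 MHz

fs/2 = 25.225 MHz.
25.1 MHz ≤ fs/2 = 25.225 MHz, passes unchanged.
16.55 MHz ≤ fs/2 = 25.225 MHz, passes unchanged.
51.05 MHz mod fs = 0.6 MHz.
0.6 MHz ≤ fs/2 = 25.225 MHz, appears at 0.6 MHz.
69.4 MHz mod fs = 18.95 MHz.
18.95 MHz ≤ fs/2 = 25.225 MHz, appears at 18.95 MHz.
Distinct values: {0.6 MHz, 16.55 MHz, 18.95 MHz, 25.1 MHz}.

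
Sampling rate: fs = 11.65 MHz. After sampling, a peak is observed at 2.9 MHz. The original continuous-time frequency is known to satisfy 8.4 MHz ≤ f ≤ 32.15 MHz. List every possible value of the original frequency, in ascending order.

Frequencies that alias to 2.9 MHz are k·fs ± 2.9 MHz for integer k ≥ 0.
k=0: 2.9 MHz.
k=1: 8.75 MHz, 14.55 MHz.
k=2: 20.4 MHz, 26.2 MHz.
k=3: 32.05 MHz, 37.85 MHz.
k=4: 43.7 MHz, 49.5 MHz.
Within [8.4 MHz, 32.15 MHz]: 8.75 MHz, 14.55 MHz, 20.4 MHz, 26.2 MHz, 32.05 MHz.

8.75 MHz, 14.55 MHz, 20.4 MHz, 26.2 MHz, 32.05 MHz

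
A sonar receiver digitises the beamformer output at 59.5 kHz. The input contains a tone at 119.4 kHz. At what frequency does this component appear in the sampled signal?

119.4 kHz mod fs = 0.4 kHz.
0.4 kHz ≤ fs/2 = 29.75 kHz, appears at 0.4 kHz.

0.4 kHz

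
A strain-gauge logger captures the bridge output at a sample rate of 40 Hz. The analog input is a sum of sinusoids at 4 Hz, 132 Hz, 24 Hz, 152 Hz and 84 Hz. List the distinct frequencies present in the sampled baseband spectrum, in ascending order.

4 Hz, 8 Hz, 12 Hz, 16 Hz

fs/2 = 20 Hz.
4 Hz ≤ fs/2 = 20 Hz, passes unchanged.
132 Hz mod fs = 12 Hz.
12 Hz ≤ fs/2 = 20 Hz, appears at 12 Hz.
24 Hz > fs/2 = 20 Hz, folds to fs − 24 Hz = 16 Hz.
152 Hz mod fs = 32 Hz.
32 Hz > fs/2 = 20 Hz, folds to fs − 32 Hz = 8 Hz.
84 Hz mod fs = 4 Hz.
4 Hz ≤ fs/2 = 20 Hz, appears at 4 Hz.
Distinct values: {4 Hz, 8 Hz, 12 Hz, 16 Hz}.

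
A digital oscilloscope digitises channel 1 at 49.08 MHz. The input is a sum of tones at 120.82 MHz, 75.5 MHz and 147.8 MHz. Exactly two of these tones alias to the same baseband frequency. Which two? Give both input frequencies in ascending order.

fs/2 = 24.54 MHz.
120.82 MHz mod fs = 22.66 MHz.
22.66 MHz ≤ fs/2 = 24.54 MHz, appears at 22.66 MHz.
75.5 MHz mod fs = 26.42 MHz.
26.42 MHz > fs/2 = 24.54 MHz, folds to fs − 26.42 MHz = 22.66 MHz.
147.8 MHz mod fs = 0.56 MHz.
0.56 MHz ≤ fs/2 = 24.54 MHz, appears at 0.56 MHz.
75.5 MHz and 120.82 MHz both map to 22.66 MHz.

75.5 MHz, 120.82 MHz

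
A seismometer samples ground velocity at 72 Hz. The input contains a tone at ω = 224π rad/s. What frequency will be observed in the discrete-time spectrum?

ω = 224π rad/s → f = ω/(2π) = 112 Hz.
112 Hz mod fs = 40 Hz.
40 Hz > fs/2 = 36 Hz, folds to fs − 40 Hz = 32 Hz.

32 Hz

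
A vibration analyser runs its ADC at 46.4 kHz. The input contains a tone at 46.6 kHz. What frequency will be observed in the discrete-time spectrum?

46.6 kHz mod fs = 0.2 kHz.
0.2 kHz ≤ fs/2 = 23.2 kHz, appears at 0.2 kHz.

0.2 kHz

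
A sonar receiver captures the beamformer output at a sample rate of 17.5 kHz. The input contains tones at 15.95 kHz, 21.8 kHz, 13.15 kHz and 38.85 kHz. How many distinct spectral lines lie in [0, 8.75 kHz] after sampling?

4

fs/2 = 8.75 kHz.
15.95 kHz > fs/2 = 8.75 kHz, folds to fs − 15.95 kHz = 1.55 kHz.
21.8 kHz mod fs = 4.3 kHz.
4.3 kHz ≤ fs/2 = 8.75 kHz, appears at 4.3 kHz.
13.15 kHz > fs/2 = 8.75 kHz, folds to fs − 13.15 kHz = 4.35 kHz.
38.85 kHz mod fs = 3.85 kHz.
3.85 kHz ≤ fs/2 = 8.75 kHz, appears at 3.85 kHz.
Distinct values: {1.55 kHz, 3.85 kHz, 4.3 kHz, 4.35 kHz} → 4.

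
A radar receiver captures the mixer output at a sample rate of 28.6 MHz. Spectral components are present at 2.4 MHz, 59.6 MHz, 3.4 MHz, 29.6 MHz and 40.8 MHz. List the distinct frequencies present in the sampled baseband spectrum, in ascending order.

1 MHz, 2.4 MHz, 3.4 MHz, 12.2 MHz

fs/2 = 14.3 MHz.
2.4 MHz ≤ fs/2 = 14.3 MHz, passes unchanged.
59.6 MHz mod fs = 2.4 MHz.
2.4 MHz ≤ fs/2 = 14.3 MHz, appears at 2.4 MHz.
3.4 MHz ≤ fs/2 = 14.3 MHz, passes unchanged.
29.6 MHz mod fs = 1 MHz.
1 MHz ≤ fs/2 = 14.3 MHz, appears at 1 MHz.
40.8 MHz mod fs = 12.2 MHz.
12.2 MHz ≤ fs/2 = 14.3 MHz, appears at 12.2 MHz.
Distinct values: {1 MHz, 2.4 MHz, 3.4 MHz, 12.2 MHz}.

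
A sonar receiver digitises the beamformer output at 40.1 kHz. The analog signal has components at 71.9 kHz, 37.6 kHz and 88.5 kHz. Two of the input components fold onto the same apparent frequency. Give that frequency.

8.3 kHz

fs/2 = 20.05 kHz.
71.9 kHz mod fs = 31.8 kHz.
31.8 kHz > fs/2 = 20.05 kHz, folds to fs − 31.8 kHz = 8.3 kHz.
37.6 kHz > fs/2 = 20.05 kHz, folds to fs − 37.6 kHz = 2.5 kHz.
88.5 kHz mod fs = 8.3 kHz.
8.3 kHz ≤ fs/2 = 20.05 kHz, appears at 8.3 kHz.
71.9 kHz and 88.5 kHz both map to 8.3 kHz.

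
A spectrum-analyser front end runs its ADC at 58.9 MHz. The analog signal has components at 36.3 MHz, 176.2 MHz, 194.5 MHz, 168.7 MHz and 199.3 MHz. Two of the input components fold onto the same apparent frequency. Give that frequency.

fs/2 = 29.45 MHz.
36.3 MHz > fs/2 = 29.45 MHz, folds to fs − 36.3 MHz = 22.6 MHz.
176.2 MHz mod fs = 58.4 MHz.
58.4 MHz > fs/2 = 29.45 MHz, folds to fs − 58.4 MHz = 0.5 MHz.
194.5 MHz mod fs = 17.8 MHz.
17.8 MHz ≤ fs/2 = 29.45 MHz, appears at 17.8 MHz.
168.7 MHz mod fs = 50.9 MHz.
50.9 MHz > fs/2 = 29.45 MHz, folds to fs − 50.9 MHz = 8 MHz.
199.3 MHz mod fs = 22.6 MHz.
22.6 MHz ≤ fs/2 = 29.45 MHz, appears at 22.6 MHz.
36.3 MHz and 199.3 MHz both map to 22.6 MHz.

22.6 MHz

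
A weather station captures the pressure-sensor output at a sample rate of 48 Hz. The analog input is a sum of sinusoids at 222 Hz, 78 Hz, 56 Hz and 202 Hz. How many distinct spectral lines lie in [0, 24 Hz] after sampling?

fs/2 = 24 Hz.
222 Hz mod fs = 30 Hz.
30 Hz > fs/2 = 24 Hz, folds to fs − 30 Hz = 18 Hz.
78 Hz mod fs = 30 Hz.
30 Hz > fs/2 = 24 Hz, folds to fs − 30 Hz = 18 Hz.
56 Hz mod fs = 8 Hz.
8 Hz ≤ fs/2 = 24 Hz, appears at 8 Hz.
202 Hz mod fs = 10 Hz.
10 Hz ≤ fs/2 = 24 Hz, appears at 10 Hz.
Distinct values: {8 Hz, 10 Hz, 18 Hz} → 3.

3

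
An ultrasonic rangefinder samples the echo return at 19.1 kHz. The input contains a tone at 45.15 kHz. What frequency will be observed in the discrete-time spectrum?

45.15 kHz mod fs = 6.95 kHz.
6.95 kHz ≤ fs/2 = 9.55 kHz, appears at 6.95 kHz.

6.95 kHz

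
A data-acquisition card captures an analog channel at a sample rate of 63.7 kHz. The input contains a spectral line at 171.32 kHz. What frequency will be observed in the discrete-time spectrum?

19.78 kHz

171.32 kHz mod fs = 43.92 kHz.
43.92 kHz > fs/2 = 31.85 kHz, folds to fs − 43.92 kHz = 19.78 kHz.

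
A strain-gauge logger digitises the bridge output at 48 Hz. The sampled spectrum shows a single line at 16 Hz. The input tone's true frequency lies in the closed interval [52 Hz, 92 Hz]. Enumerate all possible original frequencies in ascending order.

64 Hz, 80 Hz

Frequencies that alias to 16 Hz are k·fs ± 16 Hz for integer k ≥ 0.
k=0: 16 Hz.
k=1: 32 Hz, 64 Hz.
k=2: 80 Hz, 112 Hz.
k=3: 128 Hz, 160 Hz.
Within [52 Hz, 92 Hz]: 64 Hz, 80 Hz.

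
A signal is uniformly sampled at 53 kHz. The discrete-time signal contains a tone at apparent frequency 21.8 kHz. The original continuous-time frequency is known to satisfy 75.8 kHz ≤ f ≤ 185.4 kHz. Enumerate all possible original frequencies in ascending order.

Frequencies that alias to 21.8 kHz are k·fs ± 21.8 kHz for integer k ≥ 0.
k=0: 21.8 kHz.
k=1: 31.2 kHz, 74.8 kHz.
k=2: 84.2 kHz, 127.8 kHz.
k=3: 137.2 kHz, 180.8 kHz.
k=4: 190.2 kHz, 233.8 kHz.
Within [75.8 kHz, 185.4 kHz]: 84.2 kHz, 127.8 kHz, 137.2 kHz, 180.8 kHz.

84.2 kHz, 127.8 kHz, 137.2 kHz, 180.8 kHz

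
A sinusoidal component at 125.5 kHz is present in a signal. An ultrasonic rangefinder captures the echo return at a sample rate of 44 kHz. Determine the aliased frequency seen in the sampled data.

6.5 kHz

125.5 kHz mod fs = 37.5 kHz.
37.5 kHz > fs/2 = 22 kHz, folds to fs − 37.5 kHz = 6.5 kHz.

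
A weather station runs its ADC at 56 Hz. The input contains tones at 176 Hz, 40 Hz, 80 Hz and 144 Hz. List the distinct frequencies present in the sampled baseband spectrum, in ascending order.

8 Hz, 16 Hz, 24 Hz

fs/2 = 28 Hz.
176 Hz mod fs = 8 Hz.
8 Hz ≤ fs/2 = 28 Hz, appears at 8 Hz.
40 Hz > fs/2 = 28 Hz, folds to fs − 40 Hz = 16 Hz.
80 Hz mod fs = 24 Hz.
24 Hz ≤ fs/2 = 28 Hz, appears at 24 Hz.
144 Hz mod fs = 32 Hz.
32 Hz > fs/2 = 28 Hz, folds to fs − 32 Hz = 24 Hz.
Distinct values: {8 Hz, 16 Hz, 24 Hz}.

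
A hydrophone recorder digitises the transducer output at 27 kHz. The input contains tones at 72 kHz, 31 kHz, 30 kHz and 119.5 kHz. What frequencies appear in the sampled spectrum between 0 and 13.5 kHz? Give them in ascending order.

fs/2 = 13.5 kHz.
72 kHz mod fs = 18 kHz.
18 kHz > fs/2 = 13.5 kHz, folds to fs − 18 kHz = 9 kHz.
31 kHz mod fs = 4 kHz.
4 kHz ≤ fs/2 = 13.5 kHz, appears at 4 kHz.
30 kHz mod fs = 3 kHz.
3 kHz ≤ fs/2 = 13.5 kHz, appears at 3 kHz.
119.5 kHz mod fs = 11.5 kHz.
11.5 kHz ≤ fs/2 = 13.5 kHz, appears at 11.5 kHz.
Distinct values: {3 kHz, 4 kHz, 9 kHz, 11.5 kHz}.

3 kHz, 4 kHz, 9 kHz, 11.5 kHz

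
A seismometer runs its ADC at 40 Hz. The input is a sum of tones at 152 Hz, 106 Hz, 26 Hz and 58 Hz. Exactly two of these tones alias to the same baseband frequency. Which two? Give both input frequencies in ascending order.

fs/2 = 20 Hz.
152 Hz mod fs = 32 Hz.
32 Hz > fs/2 = 20 Hz, folds to fs − 32 Hz = 8 Hz.
106 Hz mod fs = 26 Hz.
26 Hz > fs/2 = 20 Hz, folds to fs − 26 Hz = 14 Hz.
26 Hz > fs/2 = 20 Hz, folds to fs − 26 Hz = 14 Hz.
58 Hz mod fs = 18 Hz.
18 Hz ≤ fs/2 = 20 Hz, appears at 18 Hz.
26 Hz and 106 Hz both map to 14 Hz.

26 Hz, 106 Hz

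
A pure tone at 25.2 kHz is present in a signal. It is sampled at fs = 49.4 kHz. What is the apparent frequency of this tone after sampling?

24.2 kHz

25.2 kHz > fs/2 = 24.7 kHz, folds to fs − 25.2 kHz = 24.2 kHz.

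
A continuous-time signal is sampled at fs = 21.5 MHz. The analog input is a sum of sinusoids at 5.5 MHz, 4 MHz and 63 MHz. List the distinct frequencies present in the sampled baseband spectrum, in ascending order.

1.5 MHz, 4 MHz, 5.5 MHz

fs/2 = 10.75 MHz.
5.5 MHz ≤ fs/2 = 10.75 MHz, passes unchanged.
4 MHz ≤ fs/2 = 10.75 MHz, passes unchanged.
63 MHz mod fs = 20 MHz.
20 MHz > fs/2 = 10.75 MHz, folds to fs − 20 MHz = 1.5 MHz.
Distinct values: {1.5 MHz, 4 MHz, 5.5 MHz}.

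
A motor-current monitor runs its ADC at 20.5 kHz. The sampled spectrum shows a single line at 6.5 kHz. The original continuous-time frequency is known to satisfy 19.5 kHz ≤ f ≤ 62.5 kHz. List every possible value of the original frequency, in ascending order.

Frequencies that alias to 6.5 kHz are k·fs ± 6.5 kHz for integer k ≥ 0.
k=0: 6.5 kHz.
k=1: 14 kHz, 27 kHz.
k=2: 34.5 kHz, 47.5 kHz.
k=3: 55 kHz, 68 kHz.
k=4: 75.5 kHz, 88.5 kHz.
Within [19.5 kHz, 62.5 kHz]: 27 kHz, 34.5 kHz, 47.5 kHz, 55 kHz.

27 kHz, 34.5 kHz, 47.5 kHz, 55 kHz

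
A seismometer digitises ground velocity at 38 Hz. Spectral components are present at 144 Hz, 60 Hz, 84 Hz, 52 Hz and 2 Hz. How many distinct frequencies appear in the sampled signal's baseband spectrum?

4

fs/2 = 19 Hz.
144 Hz mod fs = 30 Hz.
30 Hz > fs/2 = 19 Hz, folds to fs − 30 Hz = 8 Hz.
60 Hz mod fs = 22 Hz.
22 Hz > fs/2 = 19 Hz, folds to fs − 22 Hz = 16 Hz.
84 Hz mod fs = 8 Hz.
8 Hz ≤ fs/2 = 19 Hz, appears at 8 Hz.
52 Hz mod fs = 14 Hz.
14 Hz ≤ fs/2 = 19 Hz, appears at 14 Hz.
2 Hz ≤ fs/2 = 19 Hz, passes unchanged.
Distinct values: {2 Hz, 8 Hz, 14 Hz, 16 Hz} → 4.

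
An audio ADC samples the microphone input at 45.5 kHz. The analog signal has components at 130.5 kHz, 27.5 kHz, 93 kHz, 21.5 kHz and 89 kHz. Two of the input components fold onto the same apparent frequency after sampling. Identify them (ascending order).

89 kHz, 93 kHz

fs/2 = 22.75 kHz.
130.5 kHz mod fs = 39.5 kHz.
39.5 kHz > fs/2 = 22.75 kHz, folds to fs − 39.5 kHz = 6 kHz.
27.5 kHz > fs/2 = 22.75 kHz, folds to fs − 27.5 kHz = 18 kHz.
93 kHz mod fs = 2 kHz.
2 kHz ≤ fs/2 = 22.75 kHz, appears at 2 kHz.
21.5 kHz ≤ fs/2 = 22.75 kHz, passes unchanged.
89 kHz mod fs = 43.5 kHz.
43.5 kHz > fs/2 = 22.75 kHz, folds to fs − 43.5 kHz = 2 kHz.
89 kHz and 93 kHz both map to 2 kHz.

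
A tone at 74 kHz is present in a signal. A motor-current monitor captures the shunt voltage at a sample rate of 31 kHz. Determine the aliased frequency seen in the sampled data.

12 kHz

74 kHz mod fs = 12 kHz.
12 kHz ≤ fs/2 = 15.5 kHz, appears at 12 kHz.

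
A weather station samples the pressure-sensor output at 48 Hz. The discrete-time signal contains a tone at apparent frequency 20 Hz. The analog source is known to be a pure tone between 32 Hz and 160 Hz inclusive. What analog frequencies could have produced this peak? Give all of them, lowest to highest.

Frequencies that alias to 20 Hz are k·fs ± 20 Hz for integer k ≥ 0.
k=0: 20 Hz.
k=1: 28 Hz, 68 Hz.
k=2: 76 Hz, 116 Hz.
k=3: 124 Hz, 164 Hz.
k=4: 172 Hz, 212 Hz.
Within [32 Hz, 160 Hz]: 68 Hz, 76 Hz, 116 Hz, 124 Hz.

68 Hz, 76 Hz, 116 Hz, 124 Hz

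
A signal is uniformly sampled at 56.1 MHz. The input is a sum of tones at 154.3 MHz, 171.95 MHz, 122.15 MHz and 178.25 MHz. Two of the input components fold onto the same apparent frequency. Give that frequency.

9.95 MHz

fs/2 = 28.05 MHz.
154.3 MHz mod fs = 42.1 MHz.
42.1 MHz > fs/2 = 28.05 MHz, folds to fs − 42.1 MHz = 14 MHz.
171.95 MHz mod fs = 3.65 MHz.
3.65 MHz ≤ fs/2 = 28.05 MHz, appears at 3.65 MHz.
122.15 MHz mod fs = 9.95 MHz.
9.95 MHz ≤ fs/2 = 28.05 MHz, appears at 9.95 MHz.
178.25 MHz mod fs = 9.95 MHz.
9.95 MHz ≤ fs/2 = 28.05 MHz, appears at 9.95 MHz.
122.15 MHz and 178.25 MHz both map to 9.95 MHz.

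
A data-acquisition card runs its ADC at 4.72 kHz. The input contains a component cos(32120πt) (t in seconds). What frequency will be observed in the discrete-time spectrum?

1.9 kHz

ω = 32120π rad/s → f = ω/(2π) = 16060 Hz = 16.06 kHz.
16.06 kHz mod fs = 1.9 kHz.
1.9 kHz ≤ fs/2 = 2.36 kHz, appears at 1.9 kHz.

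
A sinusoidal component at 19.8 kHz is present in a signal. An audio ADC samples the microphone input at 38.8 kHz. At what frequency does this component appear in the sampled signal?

19 kHz

19.8 kHz > fs/2 = 19.4 kHz, folds to fs − 19.8 kHz = 19 kHz.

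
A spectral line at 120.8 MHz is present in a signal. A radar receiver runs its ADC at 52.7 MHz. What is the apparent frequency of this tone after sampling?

120.8 MHz mod fs = 15.4 MHz.
15.4 MHz ≤ fs/2 = 26.35 MHz, appears at 15.4 MHz.

15.4 MHz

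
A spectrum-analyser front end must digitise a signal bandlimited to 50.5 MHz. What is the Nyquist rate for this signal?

Nyquist rate = 2 × 50.5 MHz = 101 MHz.

101 MHz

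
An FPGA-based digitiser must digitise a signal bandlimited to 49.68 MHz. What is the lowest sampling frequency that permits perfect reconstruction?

99.36 MHz

Nyquist rate = 2 × 49.68 MHz = 99.36 MHz.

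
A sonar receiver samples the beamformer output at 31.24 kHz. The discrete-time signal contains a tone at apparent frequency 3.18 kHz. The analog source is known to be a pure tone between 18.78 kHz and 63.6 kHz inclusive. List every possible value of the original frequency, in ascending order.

Frequencies that alias to 3.18 kHz are k·fs ± 3.18 kHz for integer k ≥ 0.
k=0: 3.18 kHz.
k=1: 28.06 kHz, 34.42 kHz.
k=2: 59.3 kHz, 65.66 kHz.
k=3: 90.54 kHz, 96.9 kHz.
Within [18.78 kHz, 63.6 kHz]: 28.06 kHz, 34.42 kHz, 59.3 kHz.

28.06 kHz, 34.42 kHz, 59.3 kHz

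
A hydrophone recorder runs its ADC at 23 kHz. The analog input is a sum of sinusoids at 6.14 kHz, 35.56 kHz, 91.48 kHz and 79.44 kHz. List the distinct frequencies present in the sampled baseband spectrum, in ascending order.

fs/2 = 11.5 kHz.
6.14 kHz ≤ fs/2 = 11.5 kHz, passes unchanged.
35.56 kHz mod fs = 12.56 kHz.
12.56 kHz > fs/2 = 11.5 kHz, folds to fs − 12.56 kHz = 10.44 kHz.
91.48 kHz mod fs = 22.48 kHz.
22.48 kHz > fs/2 = 11.5 kHz, folds to fs − 22.48 kHz = 0.52 kHz.
79.44 kHz mod fs = 10.44 kHz.
10.44 kHz ≤ fs/2 = 11.5 kHz, appears at 10.44 kHz.
Distinct values: {0.52 kHz, 6.14 kHz, 10.44 kHz}.

0.52 kHz, 6.14 kHz, 10.44 kHz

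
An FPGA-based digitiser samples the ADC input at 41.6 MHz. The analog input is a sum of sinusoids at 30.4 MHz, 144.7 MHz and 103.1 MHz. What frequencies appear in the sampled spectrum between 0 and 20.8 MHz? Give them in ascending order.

fs/2 = 20.8 MHz.
30.4 MHz > fs/2 = 20.8 MHz, folds to fs − 30.4 MHz = 11.2 MHz.
144.7 MHz mod fs = 19.9 MHz.
19.9 MHz ≤ fs/2 = 20.8 MHz, appears at 19.9 MHz.
103.1 MHz mod fs = 19.9 MHz.
19.9 MHz ≤ fs/2 = 20.8 MHz, appears at 19.9 MHz.
Distinct values: {11.2 MHz, 19.9 MHz}.

11.2 MHz, 19.9 MHz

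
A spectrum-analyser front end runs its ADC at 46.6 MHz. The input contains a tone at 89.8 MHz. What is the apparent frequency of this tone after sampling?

89.8 MHz mod fs = 43.2 MHz.
43.2 MHz > fs/2 = 23.3 MHz, folds to fs − 43.2 MHz = 3.4 MHz.

3.4 MHz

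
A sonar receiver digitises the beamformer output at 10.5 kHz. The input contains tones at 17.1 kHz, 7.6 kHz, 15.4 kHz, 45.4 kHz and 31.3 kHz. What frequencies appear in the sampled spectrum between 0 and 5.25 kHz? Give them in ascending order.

0.2 kHz, 2.9 kHz, 3.4 kHz, 3.9 kHz, 4.9 kHz

fs/2 = 5.25 kHz.
17.1 kHz mod fs = 6.6 kHz.
6.6 kHz > fs/2 = 5.25 kHz, folds to fs − 6.6 kHz = 3.9 kHz.
7.6 kHz > fs/2 = 5.25 kHz, folds to fs − 7.6 kHz = 2.9 kHz.
15.4 kHz mod fs = 4.9 kHz.
4.9 kHz ≤ fs/2 = 5.25 kHz, appears at 4.9 kHz.
45.4 kHz mod fs = 3.4 kHz.
3.4 kHz ≤ fs/2 = 5.25 kHz, appears at 3.4 kHz.
31.3 kHz mod fs = 10.3 kHz.
10.3 kHz > fs/2 = 5.25 kHz, folds to fs − 10.3 kHz = 0.2 kHz.
Distinct values: {0.2 kHz, 2.9 kHz, 3.4 kHz, 3.9 kHz, 4.9 kHz}.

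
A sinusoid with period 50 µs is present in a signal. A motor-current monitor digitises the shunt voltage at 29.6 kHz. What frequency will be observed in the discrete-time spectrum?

T = 50 µs → f = 1/T = 20 kHz.
20 kHz > fs/2 = 14.8 kHz, folds to fs − 20 kHz = 9.6 kHz.

9.6 kHz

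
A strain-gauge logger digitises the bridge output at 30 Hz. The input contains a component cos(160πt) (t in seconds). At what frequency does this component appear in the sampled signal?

10 Hz

ω = 160π rad/s → f = ω/(2π) = 80 Hz.
80 Hz mod fs = 20 Hz.
20 Hz > fs/2 = 15 Hz, folds to fs − 20 Hz = 10 Hz.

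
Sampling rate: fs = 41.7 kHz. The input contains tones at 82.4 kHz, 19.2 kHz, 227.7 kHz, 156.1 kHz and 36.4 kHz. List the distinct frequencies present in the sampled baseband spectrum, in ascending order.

fs/2 = 20.85 kHz.
82.4 kHz mod fs = 40.7 kHz.
40.7 kHz > fs/2 = 20.85 kHz, folds to fs − 40.7 kHz = 1 kHz.
19.2 kHz ≤ fs/2 = 20.85 kHz, passes unchanged.
227.7 kHz mod fs = 19.2 kHz.
19.2 kHz ≤ fs/2 = 20.85 kHz, appears at 19.2 kHz.
156.1 kHz mod fs = 31 kHz.
31 kHz > fs/2 = 20.85 kHz, folds to fs − 31 kHz = 10.7 kHz.
36.4 kHz > fs/2 = 20.85 kHz, folds to fs − 36.4 kHz = 5.3 kHz.
Distinct values: {1 kHz, 5.3 kHz, 10.7 kHz, 19.2 kHz}.

1 kHz, 5.3 kHz, 10.7 kHz, 19.2 kHz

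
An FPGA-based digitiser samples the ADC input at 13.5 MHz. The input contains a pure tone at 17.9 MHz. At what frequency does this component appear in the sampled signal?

17.9 MHz mod fs = 4.4 MHz.
4.4 MHz ≤ fs/2 = 6.75 MHz, appears at 4.4 MHz.

4.4 MHz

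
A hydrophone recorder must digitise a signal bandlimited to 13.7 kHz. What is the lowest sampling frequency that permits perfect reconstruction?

Nyquist rate = 2 × 13.7 kHz = 27.4 kHz.

27.4 kHz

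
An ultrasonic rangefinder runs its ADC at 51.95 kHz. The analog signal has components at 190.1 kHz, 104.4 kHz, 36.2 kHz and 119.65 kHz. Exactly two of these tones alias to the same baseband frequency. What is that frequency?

fs/2 = 25.975 kHz.
190.1 kHz mod fs = 34.25 kHz.
34.25 kHz > fs/2 = 25.975 kHz, folds to fs − 34.25 kHz = 17.7 kHz.
104.4 kHz mod fs = 0.5 kHz.
0.5 kHz ≤ fs/2 = 25.975 kHz, appears at 0.5 kHz.
36.2 kHz > fs/2 = 25.975 kHz, folds to fs − 36.2 kHz = 15.75 kHz.
119.65 kHz mod fs = 15.75 kHz.
15.75 kHz ≤ fs/2 = 25.975 kHz, appears at 15.75 kHz.
36.2 kHz and 119.65 kHz both map to 15.75 kHz.

15.75 kHz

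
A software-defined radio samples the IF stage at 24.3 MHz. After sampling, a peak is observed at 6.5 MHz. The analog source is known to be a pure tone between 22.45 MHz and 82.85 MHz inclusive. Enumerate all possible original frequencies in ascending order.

30.8 MHz, 42.1 MHz, 55.1 MHz, 66.4 MHz, 79.4 MHz

Frequencies that alias to 6.5 MHz are k·fs ± 6.5 MHz for integer k ≥ 0.
k=0: 6.5 MHz.
k=1: 17.8 MHz, 30.8 MHz.
k=2: 42.1 MHz, 55.1 MHz.
k=3: 66.4 MHz, 79.4 MHz.
k=4: 90.7 MHz, 103.7 MHz.
Within [22.45 MHz, 82.85 MHz]: 30.8 MHz, 42.1 MHz, 55.1 MHz, 66.4 MHz, 79.4 MHz.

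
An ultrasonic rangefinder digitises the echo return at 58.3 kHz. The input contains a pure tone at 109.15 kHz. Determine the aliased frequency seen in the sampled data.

7.45 kHz

109.15 kHz mod fs = 50.85 kHz.
50.85 kHz > fs/2 = 29.15 kHz, folds to fs − 50.85 kHz = 7.45 kHz.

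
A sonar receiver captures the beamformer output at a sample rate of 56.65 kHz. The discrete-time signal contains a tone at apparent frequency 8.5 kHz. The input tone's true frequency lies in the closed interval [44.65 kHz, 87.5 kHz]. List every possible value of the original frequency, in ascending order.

48.15 kHz, 65.15 kHz

Frequencies that alias to 8.5 kHz are k·fs ± 8.5 kHz for integer k ≥ 0.
k=0: 8.5 kHz.
k=1: 48.15 kHz, 65.15 kHz.
k=2: 104.8 kHz, 121.8 kHz.
Within [44.65 kHz, 87.5 kHz]: 48.15 kHz, 65.15 kHz.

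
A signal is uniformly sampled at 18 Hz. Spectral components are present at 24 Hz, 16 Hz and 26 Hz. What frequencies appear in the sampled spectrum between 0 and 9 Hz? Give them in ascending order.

2 Hz, 6 Hz, 8 Hz

fs/2 = 9 Hz.
24 Hz mod fs = 6 Hz.
6 Hz ≤ fs/2 = 9 Hz, appears at 6 Hz.
16 Hz > fs/2 = 9 Hz, folds to fs − 16 Hz = 2 Hz.
26 Hz mod fs = 8 Hz.
8 Hz ≤ fs/2 = 9 Hz, appears at 8 Hz.
Distinct values: {2 Hz, 6 Hz, 8 Hz}.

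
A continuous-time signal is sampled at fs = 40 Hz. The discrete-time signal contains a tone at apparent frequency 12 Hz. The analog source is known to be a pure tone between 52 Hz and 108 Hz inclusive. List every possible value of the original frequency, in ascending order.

Frequencies that alias to 12 Hz are k·fs ± 12 Hz for integer k ≥ 0.
k=0: 12 Hz.
k=1: 28 Hz, 52 Hz.
k=2: 68 Hz, 92 Hz.
k=3: 108 Hz, 132 Hz.
k=4: 148 Hz, 172 Hz.
Within [52 Hz, 108 Hz]: 52 Hz, 68 Hz, 92 Hz, 108 Hz.

52 Hz, 68 Hz, 92 Hz, 108 Hz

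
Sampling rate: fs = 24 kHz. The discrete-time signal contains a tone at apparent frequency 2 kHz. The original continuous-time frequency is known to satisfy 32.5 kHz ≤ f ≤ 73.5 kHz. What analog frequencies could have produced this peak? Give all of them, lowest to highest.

Frequencies that alias to 2 kHz are k·fs ± 2 kHz for integer k ≥ 0.
k=0: 2 kHz.
k=1: 22 kHz, 26 kHz.
k=2: 46 kHz, 50 kHz.
k=3: 70 kHz, 74 kHz.
k=4: 94 kHz, 98 kHz.
Within [32.5 kHz, 73.5 kHz]: 46 kHz, 50 kHz, 70 kHz.

46 kHz, 50 kHz, 70 kHz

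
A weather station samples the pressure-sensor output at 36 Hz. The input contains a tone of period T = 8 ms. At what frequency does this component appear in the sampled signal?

T = 8 ms → f = 1/T = 125 Hz.
125 Hz mod fs = 17 Hz.
17 Hz ≤ fs/2 = 18 Hz, appears at 17 Hz.

17 Hz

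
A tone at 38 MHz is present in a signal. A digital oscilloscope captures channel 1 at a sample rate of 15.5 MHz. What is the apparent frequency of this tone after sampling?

7 MHz

38 MHz mod fs = 7 MHz.
7 MHz ≤ fs/2 = 7.75 MHz, appears at 7 MHz.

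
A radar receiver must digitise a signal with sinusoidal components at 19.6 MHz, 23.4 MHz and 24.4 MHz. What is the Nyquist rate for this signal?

48.8 MHz

Highest-frequency component: 24.4 MHz.
Nyquist rate = 2 × 24.4 MHz = 48.8 MHz.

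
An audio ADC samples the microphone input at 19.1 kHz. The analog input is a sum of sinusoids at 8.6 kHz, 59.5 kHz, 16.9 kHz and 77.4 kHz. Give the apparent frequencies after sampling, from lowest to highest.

1 kHz, 2.2 kHz, 8.6 kHz

fs/2 = 9.55 kHz.
8.6 kHz ≤ fs/2 = 9.55 kHz, passes unchanged.
59.5 kHz mod fs = 2.2 kHz.
2.2 kHz ≤ fs/2 = 9.55 kHz, appears at 2.2 kHz.
16.9 kHz > fs/2 = 9.55 kHz, folds to fs − 16.9 kHz = 2.2 kHz.
77.4 kHz mod fs = 1 kHz.
1 kHz ≤ fs/2 = 9.55 kHz, appears at 1 kHz.
Distinct values: {1 kHz, 2.2 kHz, 8.6 kHz}.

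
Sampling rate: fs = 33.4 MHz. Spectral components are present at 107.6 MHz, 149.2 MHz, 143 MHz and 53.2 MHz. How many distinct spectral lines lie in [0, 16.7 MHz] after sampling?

4

fs/2 = 16.7 MHz.
107.6 MHz mod fs = 7.4 MHz.
7.4 MHz ≤ fs/2 = 16.7 MHz, appears at 7.4 MHz.
149.2 MHz mod fs = 15.6 MHz.
15.6 MHz ≤ fs/2 = 16.7 MHz, appears at 15.6 MHz.
143 MHz mod fs = 9.4 MHz.
9.4 MHz ≤ fs/2 = 16.7 MHz, appears at 9.4 MHz.
53.2 MHz mod fs = 19.8 MHz.
19.8 MHz > fs/2 = 16.7 MHz, folds to fs − 19.8 MHz = 13.6 MHz.
Distinct values: {7.4 MHz, 9.4 MHz, 13.6 MHz, 15.6 MHz} → 4.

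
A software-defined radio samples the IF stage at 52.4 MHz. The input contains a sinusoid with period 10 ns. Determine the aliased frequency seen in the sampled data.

4.8 MHz

T = 10 ns → f = 1/T = 100 MHz.
100 MHz mod fs = 47.6 MHz.
47.6 MHz > fs/2 = 26.2 MHz, folds to fs − 47.6 MHz = 4.8 MHz.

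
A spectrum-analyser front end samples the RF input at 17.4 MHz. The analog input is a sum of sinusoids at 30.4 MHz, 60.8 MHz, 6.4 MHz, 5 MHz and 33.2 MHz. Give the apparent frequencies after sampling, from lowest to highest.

1.6 MHz, 4.4 MHz, 5 MHz, 6.4 MHz, 8.6 MHz

fs/2 = 8.7 MHz.
30.4 MHz mod fs = 13 MHz.
13 MHz > fs/2 = 8.7 MHz, folds to fs − 13 MHz = 4.4 MHz.
60.8 MHz mod fs = 8.6 MHz.
8.6 MHz ≤ fs/2 = 8.7 MHz, appears at 8.6 MHz.
6.4 MHz ≤ fs/2 = 8.7 MHz, passes unchanged.
5 MHz ≤ fs/2 = 8.7 MHz, passes unchanged.
33.2 MHz mod fs = 15.8 MHz.
15.8 MHz > fs/2 = 8.7 MHz, folds to fs − 15.8 MHz = 1.6 MHz.
Distinct values: {1.6 MHz, 4.4 MHz, 5 MHz, 6.4 MHz, 8.6 MHz}.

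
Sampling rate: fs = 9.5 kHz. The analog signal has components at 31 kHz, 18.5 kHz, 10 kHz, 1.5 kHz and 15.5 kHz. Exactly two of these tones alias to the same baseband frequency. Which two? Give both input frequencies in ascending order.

fs/2 = 4.75 kHz.
31 kHz mod fs = 2.5 kHz.
2.5 kHz ≤ fs/2 = 4.75 kHz, appears at 2.5 kHz.
18.5 kHz mod fs = 9 kHz.
9 kHz > fs/2 = 4.75 kHz, folds to fs − 9 kHz = 0.5 kHz.
10 kHz mod fs = 0.5 kHz.
0.5 kHz ≤ fs/2 = 4.75 kHz, appears at 0.5 kHz.
1.5 kHz ≤ fs/2 = 4.75 kHz, passes unchanged.
15.5 kHz mod fs = 6 kHz.
6 kHz > fs/2 = 4.75 kHz, folds to fs − 6 kHz = 3.5 kHz.
10 kHz and 18.5 kHz both map to 0.5 kHz.

10 kHz, 18.5 kHz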